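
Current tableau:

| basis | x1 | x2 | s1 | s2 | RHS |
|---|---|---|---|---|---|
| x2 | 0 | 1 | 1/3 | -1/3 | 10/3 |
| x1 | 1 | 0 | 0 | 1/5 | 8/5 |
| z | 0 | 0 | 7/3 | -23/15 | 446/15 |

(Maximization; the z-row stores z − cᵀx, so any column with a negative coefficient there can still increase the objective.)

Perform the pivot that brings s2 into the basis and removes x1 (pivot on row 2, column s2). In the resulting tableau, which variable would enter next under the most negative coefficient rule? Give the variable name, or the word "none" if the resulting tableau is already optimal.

none

Pivot element 1/5. New z-row = old z-row − (-23/15)·(row 2/(1/5)).
Updated z-row coefficients: x1: 23/3, x2: 0, s1: 7/3, s2: 0.
No coefficient is strictly negative; the tableau after this pivot is optimal.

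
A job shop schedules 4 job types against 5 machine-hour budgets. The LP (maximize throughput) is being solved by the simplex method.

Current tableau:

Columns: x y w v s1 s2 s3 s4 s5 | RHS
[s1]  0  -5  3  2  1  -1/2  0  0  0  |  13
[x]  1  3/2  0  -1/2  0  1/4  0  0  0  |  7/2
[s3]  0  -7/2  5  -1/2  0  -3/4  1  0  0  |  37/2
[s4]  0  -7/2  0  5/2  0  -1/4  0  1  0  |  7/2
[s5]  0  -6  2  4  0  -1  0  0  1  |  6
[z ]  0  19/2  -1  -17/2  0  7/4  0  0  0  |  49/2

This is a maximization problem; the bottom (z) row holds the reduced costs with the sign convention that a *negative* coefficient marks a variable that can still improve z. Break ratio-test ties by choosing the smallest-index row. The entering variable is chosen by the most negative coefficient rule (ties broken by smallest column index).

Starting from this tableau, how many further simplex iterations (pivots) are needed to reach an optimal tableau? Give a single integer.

pivot: v in, s4 out → z = 182/5
pivot: y in, x out → z = 49
pivot: w in, s5 out → z = 201/4
No improving column remains; optimal.

3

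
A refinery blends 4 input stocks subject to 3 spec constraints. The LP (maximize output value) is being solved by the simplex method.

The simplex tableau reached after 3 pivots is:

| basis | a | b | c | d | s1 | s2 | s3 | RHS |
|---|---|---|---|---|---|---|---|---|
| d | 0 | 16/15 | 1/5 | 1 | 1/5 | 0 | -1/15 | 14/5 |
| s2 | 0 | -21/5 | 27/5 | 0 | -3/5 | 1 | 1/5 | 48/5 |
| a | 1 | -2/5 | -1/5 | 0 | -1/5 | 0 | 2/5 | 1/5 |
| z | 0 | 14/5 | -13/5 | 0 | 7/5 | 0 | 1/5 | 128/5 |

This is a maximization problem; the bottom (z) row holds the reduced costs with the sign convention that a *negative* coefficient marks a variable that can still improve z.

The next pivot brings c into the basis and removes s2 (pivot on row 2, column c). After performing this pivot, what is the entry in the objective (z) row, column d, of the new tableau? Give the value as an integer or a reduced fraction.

Pivot element is row 2, column c: 27/5.
Normalize row 2: new (row 2, d) = 0/(27/5) = 0.
z-row ← z-row − (-13/5)·(new row 2): 0 − (-13/5)·0 = 0.

0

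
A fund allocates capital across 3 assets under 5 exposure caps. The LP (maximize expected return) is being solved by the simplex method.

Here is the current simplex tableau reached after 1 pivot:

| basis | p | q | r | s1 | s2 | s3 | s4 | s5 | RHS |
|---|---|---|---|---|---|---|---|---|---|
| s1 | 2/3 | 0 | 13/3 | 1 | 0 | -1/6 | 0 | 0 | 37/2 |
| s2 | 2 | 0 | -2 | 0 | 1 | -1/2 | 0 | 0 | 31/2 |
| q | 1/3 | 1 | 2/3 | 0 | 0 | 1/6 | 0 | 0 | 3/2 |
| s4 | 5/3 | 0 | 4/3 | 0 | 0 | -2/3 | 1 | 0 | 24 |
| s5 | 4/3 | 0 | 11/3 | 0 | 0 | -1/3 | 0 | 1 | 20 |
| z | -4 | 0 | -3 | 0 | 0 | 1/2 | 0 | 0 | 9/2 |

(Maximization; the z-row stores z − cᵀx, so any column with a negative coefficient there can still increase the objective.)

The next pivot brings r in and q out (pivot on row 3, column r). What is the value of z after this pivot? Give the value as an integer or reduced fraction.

Minimum ratio for r: (3/2)/(2/3) = 9/4.
z changes by −(z-row coeff of r)·ratio = −(-3)·(9/4) = 27/4.
New z = 9/2 + (27/4) = 45/4.

45/4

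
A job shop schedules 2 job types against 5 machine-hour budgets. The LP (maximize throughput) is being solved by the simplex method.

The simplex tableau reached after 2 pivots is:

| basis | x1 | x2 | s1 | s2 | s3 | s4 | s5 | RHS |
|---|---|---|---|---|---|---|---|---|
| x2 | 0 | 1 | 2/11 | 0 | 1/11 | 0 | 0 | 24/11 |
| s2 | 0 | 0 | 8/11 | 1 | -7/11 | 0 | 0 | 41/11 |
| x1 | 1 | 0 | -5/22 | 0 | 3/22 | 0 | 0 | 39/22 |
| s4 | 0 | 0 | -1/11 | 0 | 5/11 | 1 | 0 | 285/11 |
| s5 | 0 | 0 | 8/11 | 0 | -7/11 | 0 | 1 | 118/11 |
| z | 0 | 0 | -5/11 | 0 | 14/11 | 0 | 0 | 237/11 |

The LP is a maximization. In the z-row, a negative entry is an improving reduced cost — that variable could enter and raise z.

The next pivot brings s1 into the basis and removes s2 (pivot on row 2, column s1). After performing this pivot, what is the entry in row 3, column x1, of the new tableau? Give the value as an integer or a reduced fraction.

Pivot element is row 2, column s1: 8/11.
Normalize row 2: new (row 2, x1) = 0/(8/11) = 0.
row 3 ← row 3 − (-5/22)·(new row 2): 1 − (-5/22)·0 = 1.

1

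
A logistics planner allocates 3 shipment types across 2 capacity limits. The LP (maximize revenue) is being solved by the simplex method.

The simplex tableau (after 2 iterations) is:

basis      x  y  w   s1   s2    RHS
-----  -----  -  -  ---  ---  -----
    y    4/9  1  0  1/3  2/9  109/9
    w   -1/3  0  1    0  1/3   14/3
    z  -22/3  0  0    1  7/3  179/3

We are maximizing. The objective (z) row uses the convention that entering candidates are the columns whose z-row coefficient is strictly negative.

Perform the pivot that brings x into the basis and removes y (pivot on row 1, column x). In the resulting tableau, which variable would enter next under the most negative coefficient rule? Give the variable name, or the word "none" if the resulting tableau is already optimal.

none

Pivot element 4/9. New z-row = old z-row − (-22/3)·(row 1/(4/9)).
Updated z-row coefficients: x: 0, y: 33/2, w: 0, s1: 13/2, s2: 6.
No coefficient is strictly negative; the tableau after this pivot is optimal.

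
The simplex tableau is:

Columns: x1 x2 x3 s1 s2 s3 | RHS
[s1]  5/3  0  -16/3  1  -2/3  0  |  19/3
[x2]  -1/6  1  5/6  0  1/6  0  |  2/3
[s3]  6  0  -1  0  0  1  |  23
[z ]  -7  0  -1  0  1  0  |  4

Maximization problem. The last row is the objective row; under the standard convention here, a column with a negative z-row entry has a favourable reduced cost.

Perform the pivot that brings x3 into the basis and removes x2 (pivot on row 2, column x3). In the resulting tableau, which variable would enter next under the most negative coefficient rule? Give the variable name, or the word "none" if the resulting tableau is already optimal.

Pivot element 5/6. New z-row = old z-row − (-1)·(row 2/(5/6)).
Updated z-row coefficients: x1: -36/5, x2: 6/5, x3: 0, s1: 0, s2: 6/5, s3: 0.
The most negative is -36/5 in column x1, so x1 would enter next.

x1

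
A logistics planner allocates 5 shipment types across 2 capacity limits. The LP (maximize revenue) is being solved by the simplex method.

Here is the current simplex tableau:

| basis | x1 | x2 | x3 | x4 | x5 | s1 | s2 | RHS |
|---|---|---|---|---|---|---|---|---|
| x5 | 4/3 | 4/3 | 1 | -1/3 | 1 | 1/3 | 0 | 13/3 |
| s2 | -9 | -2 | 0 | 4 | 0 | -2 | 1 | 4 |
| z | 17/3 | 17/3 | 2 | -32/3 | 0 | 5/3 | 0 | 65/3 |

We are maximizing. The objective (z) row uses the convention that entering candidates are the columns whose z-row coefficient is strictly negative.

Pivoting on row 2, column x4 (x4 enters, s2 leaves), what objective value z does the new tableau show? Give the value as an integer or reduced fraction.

97/3

Minimum ratio for x4: 4/4 = 1.
z changes by −(z-row coeff of x4)·ratio = −(-32/3)·1 = 32/3.
New z = 65/3 + (32/3) = 97/3.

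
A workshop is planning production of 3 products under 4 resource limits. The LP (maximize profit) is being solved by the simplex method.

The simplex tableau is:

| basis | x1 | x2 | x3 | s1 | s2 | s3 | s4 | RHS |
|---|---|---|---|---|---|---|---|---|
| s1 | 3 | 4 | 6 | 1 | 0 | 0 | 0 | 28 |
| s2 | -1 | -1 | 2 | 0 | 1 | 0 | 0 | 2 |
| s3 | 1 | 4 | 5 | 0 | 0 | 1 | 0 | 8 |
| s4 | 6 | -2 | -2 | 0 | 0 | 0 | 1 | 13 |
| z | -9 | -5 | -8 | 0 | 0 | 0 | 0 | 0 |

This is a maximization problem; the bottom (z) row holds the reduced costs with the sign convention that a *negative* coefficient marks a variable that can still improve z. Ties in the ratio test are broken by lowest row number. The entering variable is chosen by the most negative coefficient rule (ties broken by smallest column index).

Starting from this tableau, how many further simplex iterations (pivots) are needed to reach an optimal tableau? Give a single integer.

pivot: x1 in, s4 out → z = 39/2
pivot: x3 in, s3 out → z = 1009/32
No improving column remains; optimal.

2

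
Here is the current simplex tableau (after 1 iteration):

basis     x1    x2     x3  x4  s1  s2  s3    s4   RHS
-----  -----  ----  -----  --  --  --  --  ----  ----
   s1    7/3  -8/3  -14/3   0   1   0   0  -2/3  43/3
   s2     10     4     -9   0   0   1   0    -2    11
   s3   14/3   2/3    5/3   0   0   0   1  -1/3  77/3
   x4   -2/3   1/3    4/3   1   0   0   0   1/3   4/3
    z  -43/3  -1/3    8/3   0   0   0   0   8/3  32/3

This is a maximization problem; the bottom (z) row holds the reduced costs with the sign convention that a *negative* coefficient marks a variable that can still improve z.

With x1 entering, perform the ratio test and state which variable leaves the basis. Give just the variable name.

s2

Ratios: row 1 (s1): (43/3)/(7/3) = 43/7; row 2 (s2): 11/10 = 11/10; row 3 (s3): (77/3)/(14/3) = 11/2; row 4 (x4): entry -2/3 ≤ 0, skip.
Minimum ratio 11/10 is in the s2 row, so s2 leaves.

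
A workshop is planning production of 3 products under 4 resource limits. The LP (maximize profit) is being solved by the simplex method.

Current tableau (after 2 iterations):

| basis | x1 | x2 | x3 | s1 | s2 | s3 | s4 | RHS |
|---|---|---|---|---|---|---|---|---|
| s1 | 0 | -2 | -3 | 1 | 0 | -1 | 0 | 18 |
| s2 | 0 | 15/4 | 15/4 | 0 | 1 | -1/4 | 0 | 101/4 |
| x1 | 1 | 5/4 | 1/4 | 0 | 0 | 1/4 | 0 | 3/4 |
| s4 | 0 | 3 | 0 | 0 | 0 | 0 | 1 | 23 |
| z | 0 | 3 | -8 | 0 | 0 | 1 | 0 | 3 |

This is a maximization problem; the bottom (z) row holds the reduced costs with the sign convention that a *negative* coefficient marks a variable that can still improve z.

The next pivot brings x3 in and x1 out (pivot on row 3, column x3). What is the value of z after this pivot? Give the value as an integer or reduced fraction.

Minimum ratio for x3: (3/4)/(1/4) = 3.
z changes by −(z-row coeff of x3)·ratio = −(-8)·3 = 24.
New z = 3 + 24 = 27.

27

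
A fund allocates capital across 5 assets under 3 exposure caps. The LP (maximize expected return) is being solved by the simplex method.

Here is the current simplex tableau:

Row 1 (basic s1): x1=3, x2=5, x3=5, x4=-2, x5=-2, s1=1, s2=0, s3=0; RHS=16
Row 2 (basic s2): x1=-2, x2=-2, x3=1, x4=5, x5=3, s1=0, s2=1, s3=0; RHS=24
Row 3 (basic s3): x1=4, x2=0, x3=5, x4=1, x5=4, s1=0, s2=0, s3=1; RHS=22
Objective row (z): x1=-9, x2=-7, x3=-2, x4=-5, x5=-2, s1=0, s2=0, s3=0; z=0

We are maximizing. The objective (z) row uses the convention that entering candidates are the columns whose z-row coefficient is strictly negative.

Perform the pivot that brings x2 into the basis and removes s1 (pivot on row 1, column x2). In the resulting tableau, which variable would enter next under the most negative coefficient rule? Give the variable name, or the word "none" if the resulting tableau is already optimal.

x4

Pivot element 5. New z-row = old z-row − (-7)·(row 1/5).
Updated z-row coefficients: x1: -24/5, x2: 0, x3: 5, x4: -39/5, x5: -24/5, s1: 7/5, s2: 0, s3: 0.
The most negative is -39/5 in column x4, so x4 would enter next.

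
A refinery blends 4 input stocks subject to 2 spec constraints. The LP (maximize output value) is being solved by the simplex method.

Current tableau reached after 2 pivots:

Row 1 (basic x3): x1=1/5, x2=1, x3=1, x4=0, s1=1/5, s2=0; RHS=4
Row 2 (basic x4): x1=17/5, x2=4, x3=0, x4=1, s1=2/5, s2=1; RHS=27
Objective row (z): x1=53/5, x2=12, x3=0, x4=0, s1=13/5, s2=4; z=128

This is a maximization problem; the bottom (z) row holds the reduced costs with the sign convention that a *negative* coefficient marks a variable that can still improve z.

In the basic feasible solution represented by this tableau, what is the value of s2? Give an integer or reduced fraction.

0

s2 is nonbasic (not in the basis column), so its value in the current BFS is 0.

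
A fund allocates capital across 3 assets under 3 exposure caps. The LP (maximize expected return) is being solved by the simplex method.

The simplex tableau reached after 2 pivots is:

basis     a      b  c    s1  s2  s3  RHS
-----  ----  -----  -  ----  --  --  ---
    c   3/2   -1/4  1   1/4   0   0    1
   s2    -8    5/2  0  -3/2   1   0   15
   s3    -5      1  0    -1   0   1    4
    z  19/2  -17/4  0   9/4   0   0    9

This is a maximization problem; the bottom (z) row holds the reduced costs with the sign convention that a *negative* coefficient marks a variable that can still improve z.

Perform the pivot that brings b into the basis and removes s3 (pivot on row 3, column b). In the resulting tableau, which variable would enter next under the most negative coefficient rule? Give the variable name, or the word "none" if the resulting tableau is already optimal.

Pivot element 1. New z-row = old z-row − (-17/4)·(row 3/1).
Updated z-row coefficients: a: -47/4, b: 0, c: 0, s1: -2, s2: 0, s3: 17/4.
The most negative is -47/4 in column a, so a would enter next.

a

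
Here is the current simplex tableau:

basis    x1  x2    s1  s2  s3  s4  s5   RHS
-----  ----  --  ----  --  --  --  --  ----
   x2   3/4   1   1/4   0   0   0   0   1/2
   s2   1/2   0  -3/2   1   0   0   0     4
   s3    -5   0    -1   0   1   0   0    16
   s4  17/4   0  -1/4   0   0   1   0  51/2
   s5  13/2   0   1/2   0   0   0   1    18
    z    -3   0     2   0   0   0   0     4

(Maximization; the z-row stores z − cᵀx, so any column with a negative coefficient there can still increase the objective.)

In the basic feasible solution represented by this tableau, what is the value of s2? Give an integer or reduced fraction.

4

s2 is basic (row 2); its value is the RHS of that row: 4.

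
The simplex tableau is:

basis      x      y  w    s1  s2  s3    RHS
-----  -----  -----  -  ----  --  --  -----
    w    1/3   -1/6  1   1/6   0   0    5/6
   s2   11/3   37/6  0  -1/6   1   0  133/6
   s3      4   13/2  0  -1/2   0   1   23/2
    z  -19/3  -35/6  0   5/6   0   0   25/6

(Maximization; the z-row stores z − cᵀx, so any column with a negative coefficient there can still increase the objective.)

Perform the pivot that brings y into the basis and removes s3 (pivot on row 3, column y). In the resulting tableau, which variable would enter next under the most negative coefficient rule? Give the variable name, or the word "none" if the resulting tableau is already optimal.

Pivot element 13/2. New z-row = old z-row − (-35/6)·(row 3/(13/2)).
Updated z-row coefficients: x: -107/39, y: 0, w: 0, s1: 5/13, s2: 0, s3: 35/39.
The most negative is -107/39 in column x, so x would enter next.

x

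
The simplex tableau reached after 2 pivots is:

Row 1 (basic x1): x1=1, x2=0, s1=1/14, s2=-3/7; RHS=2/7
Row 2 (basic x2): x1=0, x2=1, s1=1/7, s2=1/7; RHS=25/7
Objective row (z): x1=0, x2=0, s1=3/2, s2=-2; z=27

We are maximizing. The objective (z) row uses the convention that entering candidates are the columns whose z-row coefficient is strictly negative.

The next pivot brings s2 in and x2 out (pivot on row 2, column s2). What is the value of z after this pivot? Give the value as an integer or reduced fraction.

77

Minimum ratio for s2: (25/7)/(1/7) = 25.
z changes by −(z-row coeff of s2)·ratio = −(-2)·25 = 50.
New z = 27 + 50 = 77.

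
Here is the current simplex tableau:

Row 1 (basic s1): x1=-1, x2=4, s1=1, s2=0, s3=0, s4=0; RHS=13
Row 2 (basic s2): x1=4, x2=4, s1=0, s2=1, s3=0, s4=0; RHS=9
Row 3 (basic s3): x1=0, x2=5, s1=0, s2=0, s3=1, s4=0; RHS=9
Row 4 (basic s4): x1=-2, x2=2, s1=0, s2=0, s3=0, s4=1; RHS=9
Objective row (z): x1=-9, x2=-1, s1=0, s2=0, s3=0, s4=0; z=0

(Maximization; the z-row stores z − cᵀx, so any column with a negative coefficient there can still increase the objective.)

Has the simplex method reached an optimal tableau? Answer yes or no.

Column x1 has objective-row coefficient -9, which is negative; an improving pivot exists, so not yet optimal.

no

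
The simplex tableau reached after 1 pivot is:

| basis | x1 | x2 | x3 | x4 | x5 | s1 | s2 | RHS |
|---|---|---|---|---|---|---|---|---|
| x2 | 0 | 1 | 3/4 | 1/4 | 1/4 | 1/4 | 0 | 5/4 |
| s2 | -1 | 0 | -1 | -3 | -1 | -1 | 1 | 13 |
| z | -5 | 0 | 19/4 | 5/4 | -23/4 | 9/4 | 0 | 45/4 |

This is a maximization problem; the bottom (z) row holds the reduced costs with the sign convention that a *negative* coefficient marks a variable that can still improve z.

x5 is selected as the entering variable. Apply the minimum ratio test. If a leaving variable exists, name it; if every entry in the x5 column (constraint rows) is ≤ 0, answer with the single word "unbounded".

x2

Ratios: row 1 (x2): (5/4)/(1/4) = 5; row 2 (s2): entry -1 ≤ 0, skip.
Minimum ratio is in the x2 row, so x2 leaves.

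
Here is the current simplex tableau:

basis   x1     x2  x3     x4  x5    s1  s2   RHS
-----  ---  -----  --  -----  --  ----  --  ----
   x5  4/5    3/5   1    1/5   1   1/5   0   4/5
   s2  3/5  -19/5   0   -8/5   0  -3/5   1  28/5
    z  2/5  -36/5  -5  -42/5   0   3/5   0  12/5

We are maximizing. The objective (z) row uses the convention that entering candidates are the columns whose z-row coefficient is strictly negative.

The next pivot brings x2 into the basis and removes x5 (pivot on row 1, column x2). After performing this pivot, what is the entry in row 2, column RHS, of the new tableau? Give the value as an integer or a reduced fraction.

Pivot element is row 1, column x2: 3/5.
Normalize row 1: new (row 1, RHS) = (4/5)/(3/5) = 4/3.
row 2 ← row 2 − (-19/5)·(new row 1): 28/5 − (-19/5)·(4/3) = 32/3.

32/3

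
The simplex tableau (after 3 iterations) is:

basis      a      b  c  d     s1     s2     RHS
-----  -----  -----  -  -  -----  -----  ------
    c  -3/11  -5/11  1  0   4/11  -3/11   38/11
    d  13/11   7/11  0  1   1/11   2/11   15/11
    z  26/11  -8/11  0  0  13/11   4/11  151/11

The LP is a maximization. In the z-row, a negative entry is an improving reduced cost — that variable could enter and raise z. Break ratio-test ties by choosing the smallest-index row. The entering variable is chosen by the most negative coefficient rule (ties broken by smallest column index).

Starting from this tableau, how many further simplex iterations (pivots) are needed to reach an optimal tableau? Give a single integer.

1

pivot: b in, d out → z = 107/7
No improving column remains; optimal.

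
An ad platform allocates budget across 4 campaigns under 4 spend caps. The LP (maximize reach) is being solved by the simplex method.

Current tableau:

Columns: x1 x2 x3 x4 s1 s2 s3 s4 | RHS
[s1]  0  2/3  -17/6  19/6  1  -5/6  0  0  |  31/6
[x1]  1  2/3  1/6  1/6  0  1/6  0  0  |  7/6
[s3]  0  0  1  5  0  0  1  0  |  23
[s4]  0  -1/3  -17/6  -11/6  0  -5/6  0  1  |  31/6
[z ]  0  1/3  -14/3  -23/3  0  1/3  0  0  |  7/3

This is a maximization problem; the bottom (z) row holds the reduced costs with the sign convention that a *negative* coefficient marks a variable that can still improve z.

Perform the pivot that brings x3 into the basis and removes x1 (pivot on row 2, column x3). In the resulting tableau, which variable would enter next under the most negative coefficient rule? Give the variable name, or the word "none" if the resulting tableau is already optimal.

x4

Pivot element 1/6. New z-row = old z-row − (-14/3)·(row 2/(1/6)).
Updated z-row coefficients: x1: 28, x2: 19, x3: 0, x4: -3, s1: 0, s2: 5, s3: 0, s4: 0.
The most negative is -3 in column x4, so x4 would enter next.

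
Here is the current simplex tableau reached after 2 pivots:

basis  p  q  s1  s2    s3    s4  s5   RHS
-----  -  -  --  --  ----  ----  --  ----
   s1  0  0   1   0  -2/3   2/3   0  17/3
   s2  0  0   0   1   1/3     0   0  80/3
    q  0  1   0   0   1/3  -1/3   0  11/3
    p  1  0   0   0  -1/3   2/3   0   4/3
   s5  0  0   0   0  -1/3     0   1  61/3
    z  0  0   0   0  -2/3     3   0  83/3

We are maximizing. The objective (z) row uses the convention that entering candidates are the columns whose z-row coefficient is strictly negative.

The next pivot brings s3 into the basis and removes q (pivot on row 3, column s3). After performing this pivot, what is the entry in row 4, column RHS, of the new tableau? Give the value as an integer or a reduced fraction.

5

Pivot element is row 3, column s3: 1/3.
Normalize row 3: new (row 3, RHS) = (11/3)/(1/3) = 11.
row 4 ← row 4 − (-1/3)·(new row 3): 4/3 − (-1/3)·11 = 5.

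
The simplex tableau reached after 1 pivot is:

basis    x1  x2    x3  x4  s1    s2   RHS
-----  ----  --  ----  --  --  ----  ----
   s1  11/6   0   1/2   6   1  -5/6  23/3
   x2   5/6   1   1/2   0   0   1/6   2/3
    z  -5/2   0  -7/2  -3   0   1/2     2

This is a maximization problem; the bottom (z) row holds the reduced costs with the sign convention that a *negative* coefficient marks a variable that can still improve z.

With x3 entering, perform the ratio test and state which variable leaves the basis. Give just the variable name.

Ratios: row 1 (s1): (23/3)/(1/2) = 46/3; row 2 (x2): (2/3)/(1/2) = 4/3.
Minimum ratio 4/3 is in the x2 row, so x2 leaves.

x2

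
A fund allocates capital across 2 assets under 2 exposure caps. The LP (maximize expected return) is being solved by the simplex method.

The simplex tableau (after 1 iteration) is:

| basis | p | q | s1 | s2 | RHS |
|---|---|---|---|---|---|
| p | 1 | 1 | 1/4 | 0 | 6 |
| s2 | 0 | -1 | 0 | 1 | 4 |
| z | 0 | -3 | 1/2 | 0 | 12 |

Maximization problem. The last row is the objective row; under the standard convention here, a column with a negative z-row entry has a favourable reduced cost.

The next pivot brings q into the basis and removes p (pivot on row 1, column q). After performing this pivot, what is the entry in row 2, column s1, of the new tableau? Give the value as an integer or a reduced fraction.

Pivot element is row 1, column q: 1.
Normalize row 1: new (row 1, s1) = (1/4)/1 = 1/4.
row 2 ← row 2 − (-1)·(new row 1): 0 − (-1)·(1/4) = 1/4.

1/4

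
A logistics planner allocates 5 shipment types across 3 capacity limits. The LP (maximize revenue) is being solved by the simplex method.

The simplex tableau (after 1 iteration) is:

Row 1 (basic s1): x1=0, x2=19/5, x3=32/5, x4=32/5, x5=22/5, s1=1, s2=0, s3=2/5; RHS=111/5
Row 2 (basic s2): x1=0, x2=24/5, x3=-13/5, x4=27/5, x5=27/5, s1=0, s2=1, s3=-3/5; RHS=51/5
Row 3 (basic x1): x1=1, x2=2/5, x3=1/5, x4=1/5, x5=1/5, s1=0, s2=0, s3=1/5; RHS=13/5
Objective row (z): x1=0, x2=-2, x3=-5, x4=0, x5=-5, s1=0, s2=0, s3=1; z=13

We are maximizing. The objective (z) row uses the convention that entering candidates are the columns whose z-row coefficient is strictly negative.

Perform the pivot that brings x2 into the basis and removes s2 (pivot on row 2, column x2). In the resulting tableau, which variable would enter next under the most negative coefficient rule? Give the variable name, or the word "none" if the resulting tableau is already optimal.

x3

Pivot element 24/5. New z-row = old z-row − (-2)·(row 2/(24/5)).
Updated z-row coefficients: x1: 0, x2: 0, x3: -73/12, x4: 9/4, x5: -11/4, s1: 0, s2: 5/12, s3: 3/4.
The most negative is -73/12 in column x3, so x3 would enter next.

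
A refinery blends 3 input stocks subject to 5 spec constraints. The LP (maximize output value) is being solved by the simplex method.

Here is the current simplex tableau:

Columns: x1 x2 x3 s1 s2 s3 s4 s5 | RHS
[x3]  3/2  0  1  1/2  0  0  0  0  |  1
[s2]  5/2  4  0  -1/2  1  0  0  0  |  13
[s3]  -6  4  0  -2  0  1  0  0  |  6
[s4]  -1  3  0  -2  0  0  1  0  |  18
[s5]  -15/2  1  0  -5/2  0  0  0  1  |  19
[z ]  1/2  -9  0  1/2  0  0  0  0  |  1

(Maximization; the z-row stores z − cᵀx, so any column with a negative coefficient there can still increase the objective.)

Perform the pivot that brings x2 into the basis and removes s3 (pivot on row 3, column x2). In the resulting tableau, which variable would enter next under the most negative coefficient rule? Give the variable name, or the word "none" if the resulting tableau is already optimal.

Pivot element 4. New z-row = old z-row − (-9)·(row 3/4).
Updated z-row coefficients: x1: -13, x2: 0, x3: 0, s1: -4, s2: 0, s3: 9/4, s4: 0, s5: 0.
The most negative is -13 in column x1, so x1 would enter next.

x1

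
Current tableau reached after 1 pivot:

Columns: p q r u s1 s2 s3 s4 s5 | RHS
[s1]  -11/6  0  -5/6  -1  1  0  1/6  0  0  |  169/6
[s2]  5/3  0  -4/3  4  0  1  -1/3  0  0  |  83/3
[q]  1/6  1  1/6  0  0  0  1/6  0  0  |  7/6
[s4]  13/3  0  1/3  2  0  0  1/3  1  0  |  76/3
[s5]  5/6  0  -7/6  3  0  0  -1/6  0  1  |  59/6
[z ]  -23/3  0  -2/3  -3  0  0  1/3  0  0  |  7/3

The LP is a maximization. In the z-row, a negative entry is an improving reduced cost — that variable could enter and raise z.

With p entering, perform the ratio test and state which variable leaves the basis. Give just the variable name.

s4

Ratios: row 1 (s1): entry -11/6 ≤ 0, skip; row 2 (s2): (83/3)/(5/3) = 83/5; row 3 (q): (7/6)/(1/6) = 7; row 4 (s4): (76/3)/(13/3) = 76/13; row 5 (s5): (59/6)/(5/6) = 59/5.
Minimum ratio 76/13 is in the s4 row, so s4 leaves.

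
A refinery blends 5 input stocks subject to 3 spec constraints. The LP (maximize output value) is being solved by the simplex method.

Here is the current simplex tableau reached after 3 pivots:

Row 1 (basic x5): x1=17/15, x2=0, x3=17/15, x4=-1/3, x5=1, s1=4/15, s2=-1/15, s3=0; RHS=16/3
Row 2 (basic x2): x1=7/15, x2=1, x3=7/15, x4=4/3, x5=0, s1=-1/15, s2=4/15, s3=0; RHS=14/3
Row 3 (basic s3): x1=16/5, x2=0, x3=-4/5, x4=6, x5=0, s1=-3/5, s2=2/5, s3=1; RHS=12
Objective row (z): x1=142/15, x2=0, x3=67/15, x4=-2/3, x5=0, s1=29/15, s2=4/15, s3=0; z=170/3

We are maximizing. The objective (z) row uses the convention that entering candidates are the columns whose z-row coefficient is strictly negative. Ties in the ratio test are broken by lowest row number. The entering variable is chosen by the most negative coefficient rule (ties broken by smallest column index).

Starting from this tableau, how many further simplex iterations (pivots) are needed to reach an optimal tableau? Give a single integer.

1

pivot: x4 in, s3 out → z = 58
No improving column remains; optimal.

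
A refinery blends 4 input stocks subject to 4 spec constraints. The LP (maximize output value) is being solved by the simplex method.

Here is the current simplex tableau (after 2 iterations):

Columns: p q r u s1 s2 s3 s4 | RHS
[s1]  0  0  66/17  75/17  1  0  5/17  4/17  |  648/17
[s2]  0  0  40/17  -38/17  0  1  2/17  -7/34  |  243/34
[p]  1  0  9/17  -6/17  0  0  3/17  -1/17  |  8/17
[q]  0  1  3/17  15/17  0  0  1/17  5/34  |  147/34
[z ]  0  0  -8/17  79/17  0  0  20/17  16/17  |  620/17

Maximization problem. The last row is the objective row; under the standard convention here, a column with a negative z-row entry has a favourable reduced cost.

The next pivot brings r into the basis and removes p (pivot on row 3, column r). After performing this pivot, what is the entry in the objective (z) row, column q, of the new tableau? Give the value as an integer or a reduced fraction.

0

Pivot element is row 3, column r: 9/17.
Normalize row 3: new (row 3, q) = 0/(9/17) = 0.
z-row ← z-row − (-8/17)·(new row 3): 0 − (-8/17)·0 = 0.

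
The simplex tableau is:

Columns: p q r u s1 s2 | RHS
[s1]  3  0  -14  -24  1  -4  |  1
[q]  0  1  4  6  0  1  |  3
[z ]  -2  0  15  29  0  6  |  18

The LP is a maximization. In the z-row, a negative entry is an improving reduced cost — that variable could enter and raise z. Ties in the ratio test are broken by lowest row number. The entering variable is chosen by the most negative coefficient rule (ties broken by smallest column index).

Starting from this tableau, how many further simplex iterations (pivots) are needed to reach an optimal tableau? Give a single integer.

pivot: p in, s1 out → z = 56/3
No improving column remains; optimal.

1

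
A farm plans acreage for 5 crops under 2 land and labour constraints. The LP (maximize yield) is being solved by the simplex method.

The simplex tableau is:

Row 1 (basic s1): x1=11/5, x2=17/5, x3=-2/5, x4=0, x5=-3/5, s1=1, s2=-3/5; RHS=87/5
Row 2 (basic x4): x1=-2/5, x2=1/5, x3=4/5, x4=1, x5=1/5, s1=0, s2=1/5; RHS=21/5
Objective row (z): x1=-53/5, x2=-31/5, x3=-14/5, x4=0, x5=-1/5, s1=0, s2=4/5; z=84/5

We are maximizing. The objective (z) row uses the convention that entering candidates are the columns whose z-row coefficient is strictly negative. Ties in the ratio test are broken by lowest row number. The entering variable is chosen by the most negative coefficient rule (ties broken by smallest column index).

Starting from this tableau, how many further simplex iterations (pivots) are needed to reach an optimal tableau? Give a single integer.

3

pivot: x1 in, s1 out → z = 1107/11
pivot: x3 in, x4 out → z = 297/2
pivot: x5 in, x3 out → z = 351
No improving column remains; optimal.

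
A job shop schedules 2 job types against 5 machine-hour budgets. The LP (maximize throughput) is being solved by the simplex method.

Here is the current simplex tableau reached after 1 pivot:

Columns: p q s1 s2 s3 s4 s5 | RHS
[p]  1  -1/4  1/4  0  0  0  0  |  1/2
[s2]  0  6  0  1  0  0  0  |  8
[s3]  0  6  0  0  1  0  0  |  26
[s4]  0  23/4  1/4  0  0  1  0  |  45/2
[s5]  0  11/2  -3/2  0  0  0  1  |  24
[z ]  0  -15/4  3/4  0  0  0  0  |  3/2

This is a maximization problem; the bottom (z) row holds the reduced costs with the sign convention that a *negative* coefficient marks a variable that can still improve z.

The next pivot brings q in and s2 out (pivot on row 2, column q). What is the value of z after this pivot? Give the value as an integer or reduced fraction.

Minimum ratio for q: 8/6 = 4/3.
z changes by −(z-row coeff of q)·ratio = −(-15/4)·(4/3) = 5.
New z = 3/2 + 5 = 13/2.

13/2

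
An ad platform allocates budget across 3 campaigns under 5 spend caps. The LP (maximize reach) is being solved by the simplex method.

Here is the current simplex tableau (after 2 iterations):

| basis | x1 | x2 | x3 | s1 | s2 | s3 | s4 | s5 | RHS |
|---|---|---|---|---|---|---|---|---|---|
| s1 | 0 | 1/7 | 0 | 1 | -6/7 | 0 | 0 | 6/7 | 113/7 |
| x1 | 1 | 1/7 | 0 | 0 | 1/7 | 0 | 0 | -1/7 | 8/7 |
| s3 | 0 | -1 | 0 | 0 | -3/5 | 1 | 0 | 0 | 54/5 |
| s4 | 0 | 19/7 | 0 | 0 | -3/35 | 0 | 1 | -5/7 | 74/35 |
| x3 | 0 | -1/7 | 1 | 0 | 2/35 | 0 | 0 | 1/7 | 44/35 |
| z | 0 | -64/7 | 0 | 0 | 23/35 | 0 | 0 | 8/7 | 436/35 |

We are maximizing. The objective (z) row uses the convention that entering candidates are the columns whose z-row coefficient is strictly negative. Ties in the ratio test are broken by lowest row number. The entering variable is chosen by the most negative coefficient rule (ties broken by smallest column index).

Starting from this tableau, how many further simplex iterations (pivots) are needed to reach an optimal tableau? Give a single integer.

pivot: x2 in, s4 out → z = 372/19
pivot: s5 in, x3 out → z = 36
No improving column remains; optimal.

2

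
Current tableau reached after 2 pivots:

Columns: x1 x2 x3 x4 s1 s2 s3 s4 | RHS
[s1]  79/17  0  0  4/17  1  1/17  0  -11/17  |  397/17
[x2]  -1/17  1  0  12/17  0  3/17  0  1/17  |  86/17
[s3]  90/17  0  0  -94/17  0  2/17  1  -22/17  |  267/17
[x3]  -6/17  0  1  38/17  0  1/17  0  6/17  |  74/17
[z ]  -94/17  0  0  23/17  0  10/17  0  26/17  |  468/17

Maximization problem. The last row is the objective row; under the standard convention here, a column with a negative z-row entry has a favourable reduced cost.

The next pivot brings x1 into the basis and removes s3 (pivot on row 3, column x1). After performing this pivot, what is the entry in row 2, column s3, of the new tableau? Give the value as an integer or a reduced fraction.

Pivot element is row 3, column x1: 90/17.
Normalize row 3: new (row 3, s3) = 1/(90/17) = 17/90.
row 2 ← row 2 − (-1/17)·(new row 3): 0 − (-1/17)·(17/90) = 1/90.

1/90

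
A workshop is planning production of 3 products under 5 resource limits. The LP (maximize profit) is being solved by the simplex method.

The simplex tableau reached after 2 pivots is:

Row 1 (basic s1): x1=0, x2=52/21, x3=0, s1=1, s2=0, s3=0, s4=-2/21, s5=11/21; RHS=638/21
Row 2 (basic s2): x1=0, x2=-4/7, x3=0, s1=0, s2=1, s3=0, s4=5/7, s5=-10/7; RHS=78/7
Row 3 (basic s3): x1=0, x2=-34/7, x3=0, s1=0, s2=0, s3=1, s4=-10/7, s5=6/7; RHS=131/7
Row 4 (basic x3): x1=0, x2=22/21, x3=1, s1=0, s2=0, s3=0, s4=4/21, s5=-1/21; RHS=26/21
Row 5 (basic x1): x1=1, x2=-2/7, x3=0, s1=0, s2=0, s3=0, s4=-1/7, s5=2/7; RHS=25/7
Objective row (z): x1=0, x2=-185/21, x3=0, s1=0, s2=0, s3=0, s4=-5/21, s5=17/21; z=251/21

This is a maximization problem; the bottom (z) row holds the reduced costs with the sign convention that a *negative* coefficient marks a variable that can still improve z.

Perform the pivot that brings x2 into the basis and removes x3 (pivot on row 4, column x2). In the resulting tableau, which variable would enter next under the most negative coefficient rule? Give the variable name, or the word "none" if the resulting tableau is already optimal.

Pivot element 22/21. New z-row = old z-row − (-185/21)·(row 4/(22/21)).
Updated z-row coefficients: x1: 0, x2: 0, x3: 185/22, s1: 0, s2: 0, s3: 0, s4: 15/11, s5: 9/22.
No coefficient is strictly negative; the tableau after this pivot is optimal.

none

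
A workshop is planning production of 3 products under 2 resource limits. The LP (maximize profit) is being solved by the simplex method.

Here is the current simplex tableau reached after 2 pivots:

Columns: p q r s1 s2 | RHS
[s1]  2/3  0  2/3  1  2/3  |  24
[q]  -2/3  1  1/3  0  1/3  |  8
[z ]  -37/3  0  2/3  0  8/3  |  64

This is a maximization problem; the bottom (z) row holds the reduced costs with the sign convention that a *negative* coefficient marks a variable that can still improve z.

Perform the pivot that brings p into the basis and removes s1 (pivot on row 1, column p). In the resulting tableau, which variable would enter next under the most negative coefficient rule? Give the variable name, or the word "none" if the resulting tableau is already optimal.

Pivot element 2/3. New z-row = old z-row − (-37/3)·(row 1/(2/3)).
Updated z-row coefficients: p: 0, q: 0, r: 13, s1: 37/2, s2: 15.
No coefficient is strictly negative; the tableau after this pivot is optimal.

none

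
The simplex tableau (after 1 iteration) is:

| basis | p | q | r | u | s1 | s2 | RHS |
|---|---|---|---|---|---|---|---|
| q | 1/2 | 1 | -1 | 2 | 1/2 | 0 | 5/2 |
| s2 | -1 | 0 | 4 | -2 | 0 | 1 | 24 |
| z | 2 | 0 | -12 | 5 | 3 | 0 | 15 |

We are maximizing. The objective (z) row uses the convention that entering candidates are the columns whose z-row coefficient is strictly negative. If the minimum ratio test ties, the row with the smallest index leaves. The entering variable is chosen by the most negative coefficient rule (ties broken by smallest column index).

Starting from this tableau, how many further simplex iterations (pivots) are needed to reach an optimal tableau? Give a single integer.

pivot: r in, s2 out → z = 87
pivot: p in, q out → z = 121
No improving column remains; optimal.

2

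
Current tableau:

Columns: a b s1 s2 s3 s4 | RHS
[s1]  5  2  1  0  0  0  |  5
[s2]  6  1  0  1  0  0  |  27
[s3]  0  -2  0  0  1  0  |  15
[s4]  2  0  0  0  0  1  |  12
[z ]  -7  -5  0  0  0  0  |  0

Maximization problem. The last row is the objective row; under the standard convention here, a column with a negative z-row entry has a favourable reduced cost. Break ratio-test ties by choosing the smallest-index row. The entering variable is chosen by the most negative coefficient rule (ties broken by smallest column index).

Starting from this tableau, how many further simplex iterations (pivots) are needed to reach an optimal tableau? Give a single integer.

2

pivot: a in, s1 out → z = 7
pivot: b in, a out → z = 25/2
No improving column remains; optimal.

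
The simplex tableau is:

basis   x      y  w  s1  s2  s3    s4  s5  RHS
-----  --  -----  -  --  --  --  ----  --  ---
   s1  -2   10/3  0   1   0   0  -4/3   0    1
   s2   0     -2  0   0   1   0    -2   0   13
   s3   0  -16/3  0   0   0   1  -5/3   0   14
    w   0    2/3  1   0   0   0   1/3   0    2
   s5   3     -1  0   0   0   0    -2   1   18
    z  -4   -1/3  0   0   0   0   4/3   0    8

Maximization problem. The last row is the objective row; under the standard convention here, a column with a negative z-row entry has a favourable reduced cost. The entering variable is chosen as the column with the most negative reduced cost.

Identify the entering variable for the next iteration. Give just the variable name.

x

Objective-row coefficients: x: -4, y: -1/3, w: 0, s1: 0, s2: 0, s3: 0, s4: 4/3, s5: 0.
The most negative is -4 in column x, so x enters.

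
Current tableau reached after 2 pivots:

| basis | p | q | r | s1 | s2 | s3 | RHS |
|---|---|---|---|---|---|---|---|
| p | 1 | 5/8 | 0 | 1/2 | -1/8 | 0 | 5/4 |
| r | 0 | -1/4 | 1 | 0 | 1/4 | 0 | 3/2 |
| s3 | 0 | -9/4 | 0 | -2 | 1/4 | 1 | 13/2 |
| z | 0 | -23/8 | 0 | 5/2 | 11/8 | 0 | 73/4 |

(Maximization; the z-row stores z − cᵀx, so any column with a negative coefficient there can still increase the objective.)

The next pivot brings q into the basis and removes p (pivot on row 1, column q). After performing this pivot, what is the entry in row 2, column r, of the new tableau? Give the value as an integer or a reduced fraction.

Pivot element is row 1, column q: 5/8.
Normalize row 1: new (row 1, r) = 0/(5/8) = 0.
row 2 ← row 2 − (-1/4)·(new row 1): 1 − (-1/4)·0 = 1.

1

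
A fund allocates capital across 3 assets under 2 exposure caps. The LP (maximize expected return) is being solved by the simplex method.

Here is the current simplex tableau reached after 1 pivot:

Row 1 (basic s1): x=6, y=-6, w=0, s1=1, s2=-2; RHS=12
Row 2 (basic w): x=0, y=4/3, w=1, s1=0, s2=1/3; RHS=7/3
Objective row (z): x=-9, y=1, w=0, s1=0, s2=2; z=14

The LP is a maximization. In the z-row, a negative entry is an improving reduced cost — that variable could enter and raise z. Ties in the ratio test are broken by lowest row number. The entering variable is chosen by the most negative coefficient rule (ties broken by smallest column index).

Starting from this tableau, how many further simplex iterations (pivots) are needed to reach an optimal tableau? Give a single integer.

pivot: x in, s1 out → z = 32
pivot: y in, w out → z = 46
No improving column remains; optimal.

2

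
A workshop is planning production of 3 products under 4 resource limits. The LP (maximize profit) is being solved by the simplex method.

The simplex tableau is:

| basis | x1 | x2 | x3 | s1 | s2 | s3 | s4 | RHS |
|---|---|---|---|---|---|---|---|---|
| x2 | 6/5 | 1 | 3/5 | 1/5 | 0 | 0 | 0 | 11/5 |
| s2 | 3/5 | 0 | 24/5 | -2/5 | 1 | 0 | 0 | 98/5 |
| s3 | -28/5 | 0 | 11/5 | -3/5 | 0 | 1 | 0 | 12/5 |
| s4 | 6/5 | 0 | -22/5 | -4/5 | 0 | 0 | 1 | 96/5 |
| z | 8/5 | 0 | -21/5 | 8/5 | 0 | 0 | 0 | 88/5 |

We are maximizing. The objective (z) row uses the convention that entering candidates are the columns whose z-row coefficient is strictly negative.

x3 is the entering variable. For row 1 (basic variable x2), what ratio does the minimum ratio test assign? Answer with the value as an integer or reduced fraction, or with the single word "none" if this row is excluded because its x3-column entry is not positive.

Ratio = RHS / (x3 entry) = (11/5) / (3/5) = 11/3.

11/3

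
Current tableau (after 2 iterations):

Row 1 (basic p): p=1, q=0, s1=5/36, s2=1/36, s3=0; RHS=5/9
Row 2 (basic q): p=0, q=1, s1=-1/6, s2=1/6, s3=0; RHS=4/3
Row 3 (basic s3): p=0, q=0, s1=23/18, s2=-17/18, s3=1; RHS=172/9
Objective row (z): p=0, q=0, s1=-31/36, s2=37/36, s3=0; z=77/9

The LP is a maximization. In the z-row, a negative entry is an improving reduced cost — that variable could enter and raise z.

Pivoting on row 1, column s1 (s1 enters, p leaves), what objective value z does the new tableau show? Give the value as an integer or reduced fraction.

Minimum ratio for s1: (5/9)/(5/36) = 4.
z changes by −(z-row coeff of s1)·ratio = −(-31/36)·4 = 31/9.
New z = 77/9 + (31/9) = 12.

12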